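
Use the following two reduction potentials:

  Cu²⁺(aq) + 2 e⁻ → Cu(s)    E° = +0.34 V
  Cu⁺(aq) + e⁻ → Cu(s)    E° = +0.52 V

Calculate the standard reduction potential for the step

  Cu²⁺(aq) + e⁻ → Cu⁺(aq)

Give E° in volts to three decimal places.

Sequential free energies add, so n₃E°₃ = n₁E°₁ + n₂E°₂.
With n₃ = 2, and the known step contributing 1×(+0.52) V, the unknown satisfies 1·E° = 2×(+0.34) − 1×(+0.52) = +0.160.
E° = +0.160 / 1 = +0.160 V.

+0.160 V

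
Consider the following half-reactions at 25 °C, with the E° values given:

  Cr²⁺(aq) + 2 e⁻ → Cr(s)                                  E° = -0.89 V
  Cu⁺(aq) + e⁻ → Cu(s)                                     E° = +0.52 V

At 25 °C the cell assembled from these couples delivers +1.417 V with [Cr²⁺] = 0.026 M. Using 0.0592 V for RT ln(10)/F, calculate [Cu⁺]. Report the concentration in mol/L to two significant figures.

Cu⁺/Cu is the cathode, Cr²⁺/Cr the anode: E°cell = +1.41 V, n = 2.
Overall reaction: 2 Cu⁺(aq) + Cr(s) → 2 Cu(s) + Cr²⁺(aq); Q = [Cr²⁺]^1/[Cu⁺]^2.
From E = E° − (0.0592/n) log Q: log Q = (E° − E)·n/0.0592 = (+1.41 − (+1.417))·2/0.0592 = -0.2365.
So 2·log[Cu⁺] = 1·log(0.026) − log Q = -1.5850 − (-0.2365) = -1.3485; log[Cu⁺] = -1.3485 / 2 = -0.6743; [Cu⁺] = 10^(-0.6743) ≈ 0.21 M.

0.21 M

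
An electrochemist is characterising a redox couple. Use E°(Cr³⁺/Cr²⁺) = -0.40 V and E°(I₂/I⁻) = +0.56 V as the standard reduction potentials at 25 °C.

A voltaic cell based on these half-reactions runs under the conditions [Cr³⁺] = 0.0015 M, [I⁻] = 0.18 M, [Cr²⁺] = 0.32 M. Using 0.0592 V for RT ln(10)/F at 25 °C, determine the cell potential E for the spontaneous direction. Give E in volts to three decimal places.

+1.142 V

I₂/I⁻ is the cathode (higher E°), Cr³⁺/Cr²⁺ the anode: E°cell = +0.56 − (-0.40) = +0.96 V, n = 2.
Overall: I₂(s) + 2 Cr²⁺(aq) → 2 I⁻(aq) + 2 Cr³⁺(aq)
Q = [I⁻]^2·[Cr³⁺]^2 / ([Cr²⁺]^2); log Q = -6.148.
E = E° − (0.0592/n) log Q = +0.96 − (0.0592/2)(-6.148) = +1.142 V.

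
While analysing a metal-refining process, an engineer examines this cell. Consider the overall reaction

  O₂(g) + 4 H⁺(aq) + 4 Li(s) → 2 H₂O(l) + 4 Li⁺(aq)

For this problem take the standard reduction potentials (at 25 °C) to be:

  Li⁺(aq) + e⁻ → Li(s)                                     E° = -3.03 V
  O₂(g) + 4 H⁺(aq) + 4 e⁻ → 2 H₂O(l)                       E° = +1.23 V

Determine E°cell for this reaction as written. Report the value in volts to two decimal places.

+4.26 V

The O₂/H₂O couple has the higher reduction potential, so it is the cathode; Li⁺/Li is oxidised at the anode.
E°cell = E°(cathode) − E°(anode) = (+1.23) − (-3.03) = +4.26 V.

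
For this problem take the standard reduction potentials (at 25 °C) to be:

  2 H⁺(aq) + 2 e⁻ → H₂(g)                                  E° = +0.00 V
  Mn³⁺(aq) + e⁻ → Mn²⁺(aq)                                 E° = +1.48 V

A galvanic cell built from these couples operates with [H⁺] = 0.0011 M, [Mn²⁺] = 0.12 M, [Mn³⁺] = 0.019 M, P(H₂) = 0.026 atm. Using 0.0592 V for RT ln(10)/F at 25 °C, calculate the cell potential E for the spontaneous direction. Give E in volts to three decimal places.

+1.561 V

Mn³⁺/Mn²⁺ is the cathode (higher E°), H⁺/H₂ the anode: E°cell = +1.48 − (+0.00) = +1.48 V, n = 2.
Overall: 2 Mn³⁺(aq) + H₂(g) → 2 Mn²⁺(aq) + 2 H⁺(aq)
Q = [Mn²⁺]^2·[H⁺]^2 / ([Mn³⁺]^2·P(H₂)); log Q = -2.731.
E = E° − (0.0592/n) log Q = +1.48 − (0.0592/2)(-2.731) = +1.561 V.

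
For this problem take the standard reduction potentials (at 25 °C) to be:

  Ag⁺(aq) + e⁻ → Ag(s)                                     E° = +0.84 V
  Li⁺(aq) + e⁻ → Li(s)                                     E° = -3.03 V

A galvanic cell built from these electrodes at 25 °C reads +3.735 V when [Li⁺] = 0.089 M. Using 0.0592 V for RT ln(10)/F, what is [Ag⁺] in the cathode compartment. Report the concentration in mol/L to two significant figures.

Ag⁺/Ag is the cathode, Li⁺/Li the anode: E°cell = +3.87 V, n = 1.
Overall reaction: Ag⁺(aq) + Li(s) → Ag(s) + Li⁺(aq); Q = [Li⁺]^1/[Ag⁺]^1.
From E = E° − (0.0592/n) log Q: log Q = (E° − E)·n/0.0592 = (+3.87 − (+3.735))·1/0.0592 = 2.2804.
So 1·log[Ag⁺] = 1·log(0.089) − log Q = -1.0506 − (2.2804) = -3.3310; [Ag⁺] = 10^(-3.3310) ≈ 0.00047 M.

0.00047 M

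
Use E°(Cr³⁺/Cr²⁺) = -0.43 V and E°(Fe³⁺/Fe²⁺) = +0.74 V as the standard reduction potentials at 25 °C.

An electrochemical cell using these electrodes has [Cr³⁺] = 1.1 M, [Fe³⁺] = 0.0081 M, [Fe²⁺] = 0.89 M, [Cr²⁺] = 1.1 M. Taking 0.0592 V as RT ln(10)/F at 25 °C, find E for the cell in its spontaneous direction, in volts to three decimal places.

Fe³⁺/Fe²⁺ is the cathode (higher E°), Cr³⁺/Cr²⁺ the anode: E°cell = +0.74 − (-0.43) = +1.17 V, n = 1.
Overall: Fe³⁺(aq) + Cr²⁺(aq) → Fe²⁺(aq) + Cr³⁺(aq)
Q = [Fe²⁺]·[Cr³⁺] / ([Fe³⁺]·[Cr²⁺]); log Q = 2.041.
E = E° − (0.0592/n) log Q = +1.17 − (0.0592/1)(2.041) = +1.049 V.

+1.049 V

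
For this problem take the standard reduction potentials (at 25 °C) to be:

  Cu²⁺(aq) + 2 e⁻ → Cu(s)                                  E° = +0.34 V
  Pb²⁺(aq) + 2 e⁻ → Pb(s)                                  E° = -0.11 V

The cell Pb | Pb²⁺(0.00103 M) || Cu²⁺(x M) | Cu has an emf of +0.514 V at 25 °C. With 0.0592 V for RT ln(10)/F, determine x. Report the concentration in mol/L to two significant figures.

0.15 M

Cu²⁺/Cu is the cathode, Pb²⁺/Pb the anode: E°cell = +0.45 V, n = 2.
Overall reaction: Cu²⁺(aq) + Pb(s) → Cu(s) + Pb²⁺(aq); Q = [Pb²⁺]^1/[Cu²⁺]^1.
From E = E° − (0.0592/n) log Q: log Q = (E° − E)·n/0.0592 = (+0.45 − (+0.514))·2/0.0592 = -2.1622.
So 1·log[Cu²⁺] = 1·log(0.00103) − log Q = -2.9872 − (-2.1622) = -0.8250; [Cu²⁺] = 10^(-0.8250) ≈ 0.15 M.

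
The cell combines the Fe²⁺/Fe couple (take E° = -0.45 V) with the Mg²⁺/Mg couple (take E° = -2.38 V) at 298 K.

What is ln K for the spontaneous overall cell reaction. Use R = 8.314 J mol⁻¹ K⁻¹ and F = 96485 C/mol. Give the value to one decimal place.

150.3

Cathode: Fe²⁺/Fe; anode: Mg²⁺/Mg. E°cell = (-0.45) − (-2.38) = +1.93 V, with n = 2.
ΔG° = −nFE° = −RT ln K, so ln K = nFE°/(RT) = (2)(96485)(+1.93) / ((8.314)(298)) = 150.321.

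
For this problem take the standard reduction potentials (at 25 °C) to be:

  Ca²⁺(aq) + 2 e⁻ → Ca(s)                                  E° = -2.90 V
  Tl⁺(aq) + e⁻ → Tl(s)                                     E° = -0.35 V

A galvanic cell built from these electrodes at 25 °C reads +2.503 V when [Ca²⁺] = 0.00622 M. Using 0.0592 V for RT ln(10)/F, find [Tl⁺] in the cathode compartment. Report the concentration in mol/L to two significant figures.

0.013 M

Tl⁺/Tl is the cathode, Ca²⁺/Ca the anode: E°cell = +2.55 V, n = 2.
Overall reaction: 2 Tl⁺(aq) + Ca(s) → 2 Tl(s) + Ca²⁺(aq); Q = [Ca²⁺]^1/[Tl⁺]^2.
From E = E° − (0.0592/n) log Q: log Q = (E° − E)·n/0.0592 = (+2.55 − (+2.503))·2/0.0592 = 1.5878.
So 2·log[Tl⁺] = 1·log(0.00622) − log Q = -2.2062 − (1.5878) = -3.7940; log[Tl⁺] = -3.7940 / 2 = -1.8970; [Tl⁺] = 10^(-1.8970) ≈ 0.013 M.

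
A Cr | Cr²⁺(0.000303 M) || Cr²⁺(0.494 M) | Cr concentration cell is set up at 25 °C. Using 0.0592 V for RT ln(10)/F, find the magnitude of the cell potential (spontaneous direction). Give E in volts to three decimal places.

+0.095 V

For a concentration cell E°cell = 0. The 0.494 M side is the cathode (reduction is favoured where [Cr²⁺] is higher).
With n = 2, E = −(0.0592/2) log([Cr²⁺]ₐₙ/[Cr²⁺]꜀ₐₜ) = −(0.0592/2) log(0.000303/0.494) = −(0.0592/2)(-3.212) = +0.095 V.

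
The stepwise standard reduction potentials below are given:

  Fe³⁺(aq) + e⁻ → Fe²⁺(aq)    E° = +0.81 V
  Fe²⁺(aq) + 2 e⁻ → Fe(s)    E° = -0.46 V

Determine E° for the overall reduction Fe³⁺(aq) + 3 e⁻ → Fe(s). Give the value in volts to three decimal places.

Adding the free-energy changes (−nFE°) of the two steps gives −n₃FE°₃ = −n₁FE°₁ − n₂FE°₂.
E°₃ = (1×+0.81 + 2×-0.46) / 3 = (-0.110) / 3 = -0.037 V.

-0.037 V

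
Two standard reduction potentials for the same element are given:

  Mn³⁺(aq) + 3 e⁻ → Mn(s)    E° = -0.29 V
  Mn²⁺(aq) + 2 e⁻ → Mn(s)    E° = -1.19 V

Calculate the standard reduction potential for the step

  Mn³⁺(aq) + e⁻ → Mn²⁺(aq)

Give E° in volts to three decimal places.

+1.510 V

Sequential free energies add, so n₃E°₃ = n₁E°₁ + n₂E°₂.
With n₃ = 3, and the known step contributing 2×(-1.19) V, the unknown satisfies 1·E° = 3×(-0.29) − 2×(-1.19) = +1.510.
E° = +1.510 / 1 = +1.510 V.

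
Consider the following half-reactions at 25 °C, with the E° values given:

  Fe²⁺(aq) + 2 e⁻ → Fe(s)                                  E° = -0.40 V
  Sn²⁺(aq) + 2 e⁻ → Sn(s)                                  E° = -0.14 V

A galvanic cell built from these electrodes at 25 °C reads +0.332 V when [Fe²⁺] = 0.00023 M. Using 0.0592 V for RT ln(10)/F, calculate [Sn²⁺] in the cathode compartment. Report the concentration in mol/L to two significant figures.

0.062 M

Sn²⁺/Sn is the cathode, Fe²⁺/Fe the anode: E°cell = +0.26 V, n = 2.
Overall reaction: Sn²⁺(aq) + Fe(s) → Sn(s) + Fe²⁺(aq); Q = [Fe²⁺]^1/[Sn²⁺]^1.
From E = E° − (0.0592/n) log Q: log Q = (E° − E)·n/0.0592 = (+0.26 − (+0.332))·2/0.0592 = -2.4324.
So 1·log[Sn²⁺] = 1·log(0.00023) − log Q = -3.6383 − (-2.4324) = -1.2059; [Sn²⁺] = 10^(-1.2059) ≈ 0.062 M.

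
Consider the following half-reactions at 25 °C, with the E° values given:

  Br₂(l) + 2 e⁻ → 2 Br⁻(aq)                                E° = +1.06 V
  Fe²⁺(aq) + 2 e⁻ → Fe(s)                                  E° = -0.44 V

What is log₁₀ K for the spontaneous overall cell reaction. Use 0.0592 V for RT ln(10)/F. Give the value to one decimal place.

Cathode: Br₂/Br⁻; anode: Fe²⁺/Fe. E°cell = +1.50 V, n = 2.
log K = nE°cell / 0.0592 = (2)(+1.50) / 0.0592 = 50.7.

50.7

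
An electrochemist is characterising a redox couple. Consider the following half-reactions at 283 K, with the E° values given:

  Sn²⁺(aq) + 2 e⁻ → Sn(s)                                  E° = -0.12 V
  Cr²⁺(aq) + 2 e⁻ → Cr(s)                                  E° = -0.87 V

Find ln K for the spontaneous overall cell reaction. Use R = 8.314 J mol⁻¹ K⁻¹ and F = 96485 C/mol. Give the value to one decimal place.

Cathode: Sn²⁺/Sn; anode: Cr²⁺/Cr. E°cell = (-0.12) − (-0.87) = +0.75 V, with n = 2.
ΔG° = −nFE° = −RT ln K, so ln K = nFE°/(RT) = (2)(96485)(+0.75) / ((8.314)(283)) = 61.511.

61.5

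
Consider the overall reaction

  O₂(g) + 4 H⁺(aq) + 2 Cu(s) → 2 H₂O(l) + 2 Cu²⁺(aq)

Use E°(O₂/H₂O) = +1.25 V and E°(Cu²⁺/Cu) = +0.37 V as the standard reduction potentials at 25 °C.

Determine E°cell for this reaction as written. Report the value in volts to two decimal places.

The O₂/H₂O couple has the higher reduction potential, so it is the cathode; Cu²⁺/Cu is oxidised at the anode.
E°cell = E°(cathode) − E°(anode) = (+1.25) − (+0.37) = +0.88 V.

+0.88 V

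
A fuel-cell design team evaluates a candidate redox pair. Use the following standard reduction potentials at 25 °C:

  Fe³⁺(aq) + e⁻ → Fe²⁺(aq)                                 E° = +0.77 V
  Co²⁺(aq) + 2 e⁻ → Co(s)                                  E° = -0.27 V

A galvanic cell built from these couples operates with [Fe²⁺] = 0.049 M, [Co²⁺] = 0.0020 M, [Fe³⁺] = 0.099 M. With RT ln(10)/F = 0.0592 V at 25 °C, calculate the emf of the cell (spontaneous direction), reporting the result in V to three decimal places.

Fe³⁺/Fe²⁺ is the cathode (higher E°), Co²⁺/Co the anode: E°cell = +0.77 − (-0.27) = +1.04 V, n = 2.
Overall: 2 Fe³⁺(aq) + Co(s) → 2 Fe²⁺(aq) + Co²⁺(aq)
Q = [Fe²⁺]^2·[Co²⁺] / ([Fe³⁺]^2); log Q = -3.310.
E = E° − (0.0592/n) log Q = +1.04 − (0.0592/2)(-3.310) = +1.138 V.

+1.138 V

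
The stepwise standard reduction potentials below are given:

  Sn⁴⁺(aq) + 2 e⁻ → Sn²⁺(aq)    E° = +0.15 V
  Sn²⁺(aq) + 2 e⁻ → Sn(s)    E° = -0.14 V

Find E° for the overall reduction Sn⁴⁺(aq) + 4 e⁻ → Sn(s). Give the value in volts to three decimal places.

+0.005 V

Since ΔG° = −nFE° is additive over sequential reductions, n₃E°₃ = n₁E°₁ + n₂E°₂.
E°₃ = (2×+0.15 + 2×-0.14) / 4 = (+0.020) / 4 = +0.005 V.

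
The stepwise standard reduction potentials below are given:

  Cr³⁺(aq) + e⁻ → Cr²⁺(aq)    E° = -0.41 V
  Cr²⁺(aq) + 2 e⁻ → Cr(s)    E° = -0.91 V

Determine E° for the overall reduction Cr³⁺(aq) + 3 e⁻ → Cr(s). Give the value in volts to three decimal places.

Since ΔG° = −nFE° is additive over sequential reductions, n₃E°₃ = n₁E°₁ + n₂E°₂.
E°₃ = (1×-0.41 + 2×-0.91) / 3 = (-2.230) / 3 = -0.743 V.

-0.743 V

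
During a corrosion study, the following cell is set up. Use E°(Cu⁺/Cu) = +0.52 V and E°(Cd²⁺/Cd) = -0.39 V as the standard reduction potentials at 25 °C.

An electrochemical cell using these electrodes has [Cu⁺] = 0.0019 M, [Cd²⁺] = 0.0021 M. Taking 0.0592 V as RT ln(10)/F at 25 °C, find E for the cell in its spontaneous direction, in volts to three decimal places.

+0.828 V

Cu⁺/Cu is the cathode (higher E°), Cd²⁺/Cd the anode: E°cell = +0.52 − (-0.39) = +0.91 V, n = 2.
Overall: 2 Cu⁺(aq) + Cd(s) → 2 Cu(s) + Cd²⁺(aq)
Q = [Cd²⁺] / ([Cu⁺]^2); log Q = 2.765.
E = E° − (0.0592/n) log Q = +0.91 − (0.0592/2)(2.765) = +0.828 V.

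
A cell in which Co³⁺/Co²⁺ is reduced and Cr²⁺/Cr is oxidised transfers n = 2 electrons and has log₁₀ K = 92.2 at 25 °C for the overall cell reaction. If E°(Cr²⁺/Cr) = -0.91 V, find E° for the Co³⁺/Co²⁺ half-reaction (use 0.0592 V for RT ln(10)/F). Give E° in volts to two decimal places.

+1.82 V

E°cell = (0.0592/n)·log K = (0.0592/2)(92.2) = +2.729 V.
Since Co³⁺/Co²⁺ is the cathode and Cr²⁺/Cr the anode, E°cell = E°(Co³⁺/Co²⁺) − E°(Cr²⁺/Cr).
So E°(Co³⁺/Co²⁺) = E°cell + E°(Cr²⁺/Cr) = +2.729 + (-0.91) = +1.82 V.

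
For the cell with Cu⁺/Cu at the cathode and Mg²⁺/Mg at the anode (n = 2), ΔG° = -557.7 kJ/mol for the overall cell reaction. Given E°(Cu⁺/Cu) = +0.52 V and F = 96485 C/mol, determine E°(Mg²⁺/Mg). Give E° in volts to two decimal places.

-2.37 V

E°cell = −ΔG°/(nF) = −(-557.7×10³)/((2)(96485)) = +2.890 V.
Since Cu⁺/Cu is the cathode and Mg²⁺/Mg the anode, E°cell = E°(Cu⁺/Cu) − E°(Mg²⁺/Mg).
So E°(Mg²⁺/Mg) = E°(Cu⁺/Cu) − E°cell = (+0.52) − (+2.890) = -2.37 V.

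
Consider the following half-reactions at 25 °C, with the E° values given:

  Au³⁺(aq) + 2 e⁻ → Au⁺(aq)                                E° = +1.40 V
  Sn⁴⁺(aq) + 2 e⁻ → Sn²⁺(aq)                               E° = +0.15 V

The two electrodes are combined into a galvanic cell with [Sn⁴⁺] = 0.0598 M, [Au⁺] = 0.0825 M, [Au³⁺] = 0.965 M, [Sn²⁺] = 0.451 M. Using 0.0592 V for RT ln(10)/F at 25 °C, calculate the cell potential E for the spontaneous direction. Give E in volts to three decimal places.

Au³⁺/Au⁺ is the cathode (higher E°), Sn⁴⁺/Sn²⁺ the anode: E°cell = +1.40 − (+0.15) = +1.25 V, n = 2.
Overall: Au³⁺(aq) + Sn²⁺(aq) → Au⁺(aq) + Sn⁴⁺(aq)
Q = [Au⁺]·[Sn⁴⁺] / ([Au³⁺]·[Sn²⁺]); log Q = -1.946.
E = E° − (0.0592/n) log Q = +1.25 − (0.0592/2)(-1.946) = +1.308 V.

+1.308 V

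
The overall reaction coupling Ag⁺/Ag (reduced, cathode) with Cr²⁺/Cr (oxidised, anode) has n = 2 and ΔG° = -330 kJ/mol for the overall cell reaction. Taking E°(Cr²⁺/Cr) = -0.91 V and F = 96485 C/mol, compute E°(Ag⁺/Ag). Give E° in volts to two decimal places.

+0.80 V

E°cell = −ΔG°/(nF) = −(-330×10³)/((2)(96485)) = +1.710 V.
Since Ag⁺/Ag is the cathode and Cr²⁺/Cr the anode, E°cell = E°(Ag⁺/Ag) − E°(Cr²⁺/Cr).
So E°(Ag⁺/Ag) = E°cell + E°(Cr²⁺/Cr) = +1.710 + (-0.91) = +0.80 V.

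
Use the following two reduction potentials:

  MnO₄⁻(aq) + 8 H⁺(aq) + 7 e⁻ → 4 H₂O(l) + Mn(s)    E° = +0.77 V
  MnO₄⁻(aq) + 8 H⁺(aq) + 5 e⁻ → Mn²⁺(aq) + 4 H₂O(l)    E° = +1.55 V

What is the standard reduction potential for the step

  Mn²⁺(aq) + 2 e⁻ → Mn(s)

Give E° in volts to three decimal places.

Sequential free energies add, so n₃E°₃ = n₁E°₁ + n₂E°₂.
With n₃ = 7, and the known step contributing 5×(+1.55) V, the unknown satisfies 2·E° = 7×(+0.77) − 5×(+1.55) = -2.360.
E° = -2.360 / 2 = -1.180 V.

-1.180 V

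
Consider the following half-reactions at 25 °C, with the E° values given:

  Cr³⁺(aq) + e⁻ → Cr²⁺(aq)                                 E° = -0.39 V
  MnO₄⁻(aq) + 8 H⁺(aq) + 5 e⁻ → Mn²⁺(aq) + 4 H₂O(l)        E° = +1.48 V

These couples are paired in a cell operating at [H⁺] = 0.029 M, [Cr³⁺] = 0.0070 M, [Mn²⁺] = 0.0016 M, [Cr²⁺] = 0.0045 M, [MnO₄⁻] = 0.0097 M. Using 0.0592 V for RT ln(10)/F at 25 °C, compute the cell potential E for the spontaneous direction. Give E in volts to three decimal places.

+1.722 V

MnO₄⁻/Mn²⁺ is the cathode (higher E°), Cr³⁺/Cr²⁺ the anode: E°cell = +1.48 − (-0.39) = +1.87 V, n = 5.
Overall: MnO₄⁻(aq) + 8 H⁺(aq) + 5 Cr²⁺(aq) → Mn²⁺(aq) + 4 H₂O(l) + 5 Cr³⁺(aq)
Q = [Mn²⁺]·[Cr³⁺]^5 / ([MnO₄⁻]·[H⁺]^8·[Cr²⁺]^5); log Q = 12.478.
E = E° − (0.0592/n) log Q = +1.87 − (0.0592/5)(12.478) = +1.722 V.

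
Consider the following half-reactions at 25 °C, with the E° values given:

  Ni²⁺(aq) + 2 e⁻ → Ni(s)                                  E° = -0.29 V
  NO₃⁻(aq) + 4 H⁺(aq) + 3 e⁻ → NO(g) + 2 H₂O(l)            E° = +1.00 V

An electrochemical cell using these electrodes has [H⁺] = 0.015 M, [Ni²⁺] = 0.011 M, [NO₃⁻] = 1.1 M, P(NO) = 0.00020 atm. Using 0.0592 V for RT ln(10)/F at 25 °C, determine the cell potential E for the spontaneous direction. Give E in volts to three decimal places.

+1.278 V

NO₃⁻/NO is the cathode (higher E°), Ni²⁺/Ni the anode: E°cell = +1.00 − (-0.29) = +1.29 V, n = 6.
Overall: 2 NO₃⁻(aq) + 8 H⁺(aq) + 3 Ni(s) → 2 NO(g) + 4 H₂O(l) + 3 Ni²⁺(aq)
Q = P(NO)^2·[Ni²⁺]^3 / ([NO₃⁻]^2·[H⁺]^8); log Q = 1.235.
E = E° − (0.0592/n) log Q = +1.29 − (0.0592/6)(1.235) = +1.278 V.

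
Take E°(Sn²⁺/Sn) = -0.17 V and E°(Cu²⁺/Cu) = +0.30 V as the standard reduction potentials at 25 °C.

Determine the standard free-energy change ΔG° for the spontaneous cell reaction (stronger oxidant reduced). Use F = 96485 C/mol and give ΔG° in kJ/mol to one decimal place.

-90.7 kJ/mol

Cu²⁺/Cu (E° = +0.30 V) is the cathode; Sn²⁺/Sn (E° = -0.17 V) is the anode, so E°cell = +0.47 V.
Balancing electrons gives n = 2 (lcm of 2 and 2).
ΔG° = −nFE° = −(2)(96485)(+0.47) = -90,696 J = -90.7 kJ/mol.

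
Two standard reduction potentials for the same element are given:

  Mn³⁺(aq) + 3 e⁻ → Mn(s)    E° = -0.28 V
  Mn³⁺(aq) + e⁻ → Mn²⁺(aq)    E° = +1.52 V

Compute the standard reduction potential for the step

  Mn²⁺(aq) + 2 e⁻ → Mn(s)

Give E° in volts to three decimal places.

Sequential free energies add, so n₃E°₃ = n₁E°₁ + n₂E°₂.
With n₃ = 3, and the known step contributing 1×(+1.52) V, the unknown satisfies 2·E° = 3×(-0.28) − 1×(+1.52) = -2.360.
E° = -2.360 / 2 = -1.180 V.

-1.180 V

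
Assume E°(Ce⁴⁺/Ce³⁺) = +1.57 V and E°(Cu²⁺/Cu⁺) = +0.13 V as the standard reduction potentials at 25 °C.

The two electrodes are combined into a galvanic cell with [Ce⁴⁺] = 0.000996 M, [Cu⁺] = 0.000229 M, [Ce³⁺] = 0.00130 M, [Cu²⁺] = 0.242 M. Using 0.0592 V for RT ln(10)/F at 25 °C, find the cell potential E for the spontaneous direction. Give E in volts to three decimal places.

Ce⁴⁺/Ce³⁺ is the cathode (higher E°), Cu²⁺/Cu⁺ the anode: E°cell = +1.57 − (+0.13) = +1.44 V, n = 1.
Overall: Ce⁴⁺(aq) + Cu⁺(aq) → Ce³⁺(aq) + Cu²⁺(aq)
Q = [Ce³⁺]·[Cu²⁺] / ([Ce⁴⁺]·[Cu⁺]); log Q = 3.140.
E = E° − (0.0592/n) log Q = +1.44 − (0.0592/1)(3.140) = +1.254 V.

+1.254 V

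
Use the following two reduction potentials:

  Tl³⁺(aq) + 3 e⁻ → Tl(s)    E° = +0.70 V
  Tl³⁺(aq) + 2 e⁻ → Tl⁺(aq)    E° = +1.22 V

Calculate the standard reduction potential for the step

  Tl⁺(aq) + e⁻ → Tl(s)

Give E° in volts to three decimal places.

-0.340 V

Sequential free energies add, so n₃E°₃ = n₁E°₁ + n₂E°₂.
With n₃ = 3, and the known step contributing 2×(+1.22) V, the unknown satisfies 1·E° = 3×(+0.70) − 2×(+1.22) = -0.340.
E° = -0.340 / 1 = -0.340 V.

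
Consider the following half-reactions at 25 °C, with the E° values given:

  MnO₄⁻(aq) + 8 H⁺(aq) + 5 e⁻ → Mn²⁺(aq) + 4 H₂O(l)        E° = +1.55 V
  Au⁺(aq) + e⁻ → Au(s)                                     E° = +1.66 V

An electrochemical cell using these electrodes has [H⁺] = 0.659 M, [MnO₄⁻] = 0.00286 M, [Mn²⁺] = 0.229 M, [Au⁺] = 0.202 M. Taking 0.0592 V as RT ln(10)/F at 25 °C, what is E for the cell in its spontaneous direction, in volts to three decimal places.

Au⁺/Au is the cathode (higher E°), MnO₄⁻/Mn²⁺ the anode: E°cell = +1.66 − (+1.55) = +0.11 V, n = 5.
Overall: 5 Au⁺(aq) + Mn²⁺(aq) + 4 H₂O(l) → 5 Au(s) + MnO₄⁻(aq) + 8 H⁺(aq)
Q = [MnO₄⁻]·[H⁺]^8 / ([Au⁺]^5·[Mn²⁺]); log Q = 0.121.
E = E° − (0.0592/n) log Q = +0.11 − (0.0592/5)(0.121) = +0.109 V.

+0.109 V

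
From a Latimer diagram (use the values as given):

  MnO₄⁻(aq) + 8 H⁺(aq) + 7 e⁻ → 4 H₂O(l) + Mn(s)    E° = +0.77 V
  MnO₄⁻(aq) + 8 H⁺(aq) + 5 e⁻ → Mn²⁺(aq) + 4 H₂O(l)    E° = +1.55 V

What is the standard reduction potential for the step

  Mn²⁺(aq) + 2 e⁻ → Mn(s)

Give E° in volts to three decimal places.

-1.180 V

Sequential free energies add, so n₃E°₃ = n₁E°₁ + n₂E°₂.
With n₃ = 7, and the known step contributing 5×(+1.55) V, the unknown satisfies 2·E° = 7×(+0.77) − 5×(+1.55) = -2.360.
E° = -2.360 / 2 = -1.180 V.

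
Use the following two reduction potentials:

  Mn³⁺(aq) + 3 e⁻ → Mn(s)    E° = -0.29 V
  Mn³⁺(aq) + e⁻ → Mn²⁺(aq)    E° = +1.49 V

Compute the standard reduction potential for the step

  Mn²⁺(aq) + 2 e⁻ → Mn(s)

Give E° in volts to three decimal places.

Sequential free energies add, so n₃E°₃ = n₁E°₁ + n₂E°₂.
With n₃ = 3, and the known step contributing 1×(+1.49) V, the unknown satisfies 2·E° = 3×(-0.29) − 1×(+1.49) = -2.360.
E° = -2.360 / 2 = -1.180 V.

-1.180 V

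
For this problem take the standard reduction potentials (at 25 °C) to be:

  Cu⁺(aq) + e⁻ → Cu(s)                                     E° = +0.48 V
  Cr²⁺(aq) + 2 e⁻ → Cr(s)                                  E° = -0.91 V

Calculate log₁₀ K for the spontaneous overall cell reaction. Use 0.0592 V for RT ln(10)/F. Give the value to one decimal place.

Cathode: Cu⁺/Cu; anode: Cr²⁺/Cr. E°cell = +1.39 V, n = 2.
log K = nE°cell / 0.0592 = (2)(+1.39) / 0.0592 = 47.0.

47.0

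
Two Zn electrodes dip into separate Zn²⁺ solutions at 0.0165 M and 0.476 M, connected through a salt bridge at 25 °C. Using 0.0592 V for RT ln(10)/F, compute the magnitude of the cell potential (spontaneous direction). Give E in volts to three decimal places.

+0.043 V

For a concentration cell E°cell = 0. The 0.476 M side is the cathode (reduction is favoured where [Zn²⁺] is higher).
With n = 2, E = −(0.0592/2) log([Zn²⁺]ₐₙ/[Zn²⁺]꜀ₐₜ) = −(0.0592/2) log(0.0165/0.476) = −(0.0592/2)(-1.460) = +0.043 V.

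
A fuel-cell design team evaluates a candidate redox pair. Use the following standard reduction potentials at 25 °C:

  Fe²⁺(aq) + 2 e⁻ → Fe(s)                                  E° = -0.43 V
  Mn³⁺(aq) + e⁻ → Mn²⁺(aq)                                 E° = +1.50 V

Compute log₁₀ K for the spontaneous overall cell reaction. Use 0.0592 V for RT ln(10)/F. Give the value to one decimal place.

65.2

Cathode: Mn³⁺/Mn²⁺; anode: Fe²⁺/Fe. E°cell = +1.93 V, n = 2.
log K = nE°cell / 0.0592 = (2)(+1.93) / 0.0592 = 65.2.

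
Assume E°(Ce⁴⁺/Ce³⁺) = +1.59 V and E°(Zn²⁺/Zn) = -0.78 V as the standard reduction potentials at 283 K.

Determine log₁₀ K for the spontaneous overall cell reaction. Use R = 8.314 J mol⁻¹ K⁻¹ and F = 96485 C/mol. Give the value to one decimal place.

84.4

Cathode: Ce⁴⁺/Ce³⁺; anode: Zn²⁺/Zn. E°cell = (+1.59) − (-0.78) = +2.37 V, with n = 2.
ΔG° = −nFE° = −RT ln K, so ln K = nFE°/(RT) = (2)(96485)(+2.37) / ((8.314)(283)) = 194.376.
log₁₀ K = 194.376 / ln 10 = 84.4.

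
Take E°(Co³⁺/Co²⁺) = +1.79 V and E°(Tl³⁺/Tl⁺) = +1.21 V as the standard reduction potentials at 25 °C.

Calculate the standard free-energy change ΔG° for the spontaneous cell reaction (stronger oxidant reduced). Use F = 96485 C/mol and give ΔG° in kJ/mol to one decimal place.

Co³⁺/Co²⁺ (E° = +1.79 V) is the cathode; Tl³⁺/Tl⁺ (E° = +1.21 V) is the anode, so E°cell = +0.58 V.
Balancing electrons gives n = 2 (lcm of 1 and 2).
ΔG° = −nFE° = −(2)(96485)(+0.58) = -111,923 J = -111.9 kJ/mol.

-111.9 kJ/mol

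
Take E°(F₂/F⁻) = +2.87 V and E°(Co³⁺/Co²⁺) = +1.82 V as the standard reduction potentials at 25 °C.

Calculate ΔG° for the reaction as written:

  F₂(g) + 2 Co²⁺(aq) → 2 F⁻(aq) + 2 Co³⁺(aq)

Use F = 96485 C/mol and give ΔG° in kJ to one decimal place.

-202.6 kJ

As written, F₂/F⁻ is reduced (cathode) and Co³⁺/Co²⁺ is oxidised (anode), so E°cell = (+2.87) − (+1.82) = +1.05 V.
Balancing electrons gives n = 2.
ΔG° = −nFE° = −(2)(96485)(+1.05) = -202,618 J = -202.6 kJ.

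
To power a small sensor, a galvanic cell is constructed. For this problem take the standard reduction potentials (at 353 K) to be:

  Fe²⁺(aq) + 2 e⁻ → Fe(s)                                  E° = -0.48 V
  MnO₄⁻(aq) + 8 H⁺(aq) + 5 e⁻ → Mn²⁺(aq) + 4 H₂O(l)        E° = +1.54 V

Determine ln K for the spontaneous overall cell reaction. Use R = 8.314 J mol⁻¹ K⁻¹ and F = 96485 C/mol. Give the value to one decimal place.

Cathode: MnO₄⁻/Mn²⁺; anode: Fe²⁺/Fe. E°cell = (+1.54) − (-0.48) = +2.02 V, with n = 10.
ΔG° = −nFE° = −RT ln K, so ln K = nFE°/(RT) = (10)(96485)(+2.02) / ((8.314)(353)) = 664.089.

664.1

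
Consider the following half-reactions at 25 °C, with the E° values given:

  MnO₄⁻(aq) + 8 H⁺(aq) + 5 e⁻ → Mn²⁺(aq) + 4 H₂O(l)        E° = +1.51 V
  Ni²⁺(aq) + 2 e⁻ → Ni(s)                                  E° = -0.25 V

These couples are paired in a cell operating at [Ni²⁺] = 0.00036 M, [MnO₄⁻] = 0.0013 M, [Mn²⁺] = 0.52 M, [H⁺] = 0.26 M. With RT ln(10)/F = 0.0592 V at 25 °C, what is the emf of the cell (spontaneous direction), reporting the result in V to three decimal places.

+1.776 V

MnO₄⁻/Mn²⁺ is the cathode (higher E°), Ni²⁺/Ni the anode: E°cell = +1.51 − (-0.25) = +1.76 V, n = 10.
Overall: 2 MnO₄⁻(aq) + 16 H⁺(aq) + 5 Ni(s) → 2 Mn²⁺(aq) + 8 H₂O(l) + 5 Ni²⁺(aq)
Q = [Mn²⁺]^2·[Ni²⁺]^5 / ([MnO₄⁻]^2·[H⁺]^16); log Q = -2.654.
E = E° − (0.0592/n) log Q = +1.76 − (0.0592/10)(-2.654) = +1.776 V.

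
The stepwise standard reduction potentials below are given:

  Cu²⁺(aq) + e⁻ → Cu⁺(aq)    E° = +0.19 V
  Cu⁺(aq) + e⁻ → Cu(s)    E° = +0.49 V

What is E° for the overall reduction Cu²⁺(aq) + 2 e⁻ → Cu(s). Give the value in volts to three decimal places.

+0.340 V

Adding the free-energy changes (−nFE°) of the two steps gives −n₃FE°₃ = −n₁FE°₁ − n₂FE°₂.
E°₃ = (1×+0.19 + 1×+0.49) / 2 = (+0.680) / 2 = +0.340 V.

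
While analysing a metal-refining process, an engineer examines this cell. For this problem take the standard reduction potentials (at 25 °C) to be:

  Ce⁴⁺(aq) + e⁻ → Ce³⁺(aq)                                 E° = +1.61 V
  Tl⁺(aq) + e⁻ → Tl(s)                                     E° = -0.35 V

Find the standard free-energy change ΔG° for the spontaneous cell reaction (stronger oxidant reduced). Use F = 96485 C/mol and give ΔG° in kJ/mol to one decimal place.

Ce⁴⁺/Ce³⁺ (E° = +1.61 V) is the cathode; Tl⁺/Tl (E° = -0.35 V) is the anode, so E°cell = +1.96 V.
Balancing electrons gives n = 1 (lcm of 1 and 1).
ΔG° = −nFE° = −(1)(96485)(+1.96) = -189,111 J = -189.1 kJ/mol.

-189.1 kJ/mol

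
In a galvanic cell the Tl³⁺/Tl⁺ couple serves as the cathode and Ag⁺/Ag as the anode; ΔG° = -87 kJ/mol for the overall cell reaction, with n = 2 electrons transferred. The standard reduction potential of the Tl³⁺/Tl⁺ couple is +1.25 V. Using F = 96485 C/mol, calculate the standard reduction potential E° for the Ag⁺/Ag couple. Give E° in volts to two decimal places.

+0.80 V

E°cell = −ΔG°/(nF) = −(-87×10³)/((2)(96485)) = +0.451 V.
Since Tl³⁺/Tl⁺ is the cathode and Ag⁺/Ag the anode, E°cell = E°(Tl³⁺/Tl⁺) − E°(Ag⁺/Ag).
So E°(Ag⁺/Ag) = E°(Tl³⁺/Tl⁺) − E°cell = (+1.25) − (+0.451) = +0.80 V.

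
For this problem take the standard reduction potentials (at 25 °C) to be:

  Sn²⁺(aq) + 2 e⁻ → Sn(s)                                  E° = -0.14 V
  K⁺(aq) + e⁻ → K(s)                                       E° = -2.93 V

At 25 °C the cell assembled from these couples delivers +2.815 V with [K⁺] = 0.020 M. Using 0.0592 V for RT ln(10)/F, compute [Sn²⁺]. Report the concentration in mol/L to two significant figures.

Sn²⁺/Sn is the cathode, K⁺/K the anode: E°cell = +2.79 V, n = 2.
Overall reaction: Sn²⁺(aq) + 2 K(s) → Sn(s) + 2 K⁺(aq); Q = [K⁺]^2/[Sn²⁺]^1.
From E = E° − (0.0592/n) log Q: log Q = (E° − E)·n/0.0592 = (+2.79 − (+2.815))·2/0.0592 = -0.8446.
So 1·log[Sn²⁺] = 2·log(0.02) − log Q = -3.3979 − (-0.8446) = -2.5533; [Sn²⁺] = 10^(-2.5533) ≈ 0.0028 M.

0.0028 M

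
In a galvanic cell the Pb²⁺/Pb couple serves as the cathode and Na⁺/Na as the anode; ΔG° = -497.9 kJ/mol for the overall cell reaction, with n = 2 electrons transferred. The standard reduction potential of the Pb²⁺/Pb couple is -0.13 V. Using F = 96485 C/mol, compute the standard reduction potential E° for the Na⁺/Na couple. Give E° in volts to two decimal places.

E°cell = −ΔG°/(nF) = −(-497.9×10³)/((2)(96485)) = +2.580 V.
Since Pb²⁺/Pb is the cathode and Na⁺/Na the anode, E°cell = E°(Pb²⁺/Pb) − E°(Na⁺/Na).
So E°(Na⁺/Na) = E°(Pb²⁺/Pb) − E°cell = (-0.13) − (+2.580) = -2.71 V.

-2.71 V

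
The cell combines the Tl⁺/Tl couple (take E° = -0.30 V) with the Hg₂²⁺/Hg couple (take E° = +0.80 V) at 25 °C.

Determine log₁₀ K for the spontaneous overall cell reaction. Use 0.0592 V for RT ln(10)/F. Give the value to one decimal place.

37.2

Cathode: Hg₂²⁺/Hg; anode: Tl⁺/Tl. E°cell = +1.10 V, n = 2.
log K = nE°cell / 0.0592 = (2)(+1.10) / 0.0592 = 37.2.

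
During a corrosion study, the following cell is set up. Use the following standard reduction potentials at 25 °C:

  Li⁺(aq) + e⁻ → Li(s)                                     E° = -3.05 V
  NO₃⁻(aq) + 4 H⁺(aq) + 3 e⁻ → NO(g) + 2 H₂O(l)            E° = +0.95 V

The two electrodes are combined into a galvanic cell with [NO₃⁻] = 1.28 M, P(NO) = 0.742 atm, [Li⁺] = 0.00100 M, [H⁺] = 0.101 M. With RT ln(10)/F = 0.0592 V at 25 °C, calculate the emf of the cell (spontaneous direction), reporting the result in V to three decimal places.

NO₃⁻/NO is the cathode (higher E°), Li⁺/Li the anode: E°cell = +0.95 − (-3.05) = +4.00 V, n = 3.
Overall: NO₃⁻(aq) + 4 H⁺(aq) + 3 Li(s) → NO(g) + 2 H₂O(l) + 3 Li⁺(aq)
Q = P(NO)·[Li⁺]^3 / ([NO₃⁻]·[H⁺]^4); log Q = -5.254.
E = E° − (0.0592/n) log Q = +4.00 − (0.0592/3)(-5.254) = +4.104 V.

+4.104 V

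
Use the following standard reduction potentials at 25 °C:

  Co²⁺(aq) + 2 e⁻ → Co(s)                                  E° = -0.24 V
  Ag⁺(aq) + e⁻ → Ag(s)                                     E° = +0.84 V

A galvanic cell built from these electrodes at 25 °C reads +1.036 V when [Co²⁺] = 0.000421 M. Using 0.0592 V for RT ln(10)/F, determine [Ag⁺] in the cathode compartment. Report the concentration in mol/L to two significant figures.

0.0037 M

Ag⁺/Ag is the cathode, Co²⁺/Co the anode: E°cell = +1.08 V, n = 2.
Overall reaction: 2 Ag⁺(aq) + Co(s) → 2 Ag(s) + Co²⁺(aq); Q = [Co²⁺]^1/[Ag⁺]^2.
From E = E° − (0.0592/n) log Q: log Q = (E° − E)·n/0.0592 = (+1.08 − (+1.036))·2/0.0592 = 1.4865.
So 2·log[Ag⁺] = 1·log(0.000421) − log Q = -3.3757 − (1.4865) = -4.8622; log[Ag⁺] = -4.8622 / 2 = -2.4311; [Ag⁺] = 10^(-2.4311) ≈ 0.0037 M.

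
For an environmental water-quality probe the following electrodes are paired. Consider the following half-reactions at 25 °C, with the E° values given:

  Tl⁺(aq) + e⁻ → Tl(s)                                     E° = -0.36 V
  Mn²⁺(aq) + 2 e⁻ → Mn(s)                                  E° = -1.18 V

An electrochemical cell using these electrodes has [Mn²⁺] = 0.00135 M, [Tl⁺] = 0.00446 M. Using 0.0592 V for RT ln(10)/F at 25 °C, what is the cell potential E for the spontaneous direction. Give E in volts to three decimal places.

+0.766 V

Tl⁺/Tl is the cathode (higher E°), Mn²⁺/Mn the anode: E°cell = -0.36 − (-1.18) = +0.82 V, n = 2.
Overall: 2 Tl⁺(aq) + Mn(s) → 2 Tl(s) + Mn²⁺(aq)
Q = [Mn²⁺] / ([Tl⁺]^2); log Q = 1.832.
E = E° − (0.0592/n) log Q = +0.82 − (0.0592/2)(1.832) = +0.766 V.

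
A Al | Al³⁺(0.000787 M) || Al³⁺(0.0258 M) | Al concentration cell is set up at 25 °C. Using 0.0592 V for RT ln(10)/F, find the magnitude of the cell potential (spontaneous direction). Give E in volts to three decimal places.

For a concentration cell E°cell = 0. The 0.0258 M side is the cathode (reduction is favoured where [Al³⁺] is higher).
With n = 3, E = −(0.0592/3) log([Al³⁺]ₐₙ/[Al³⁺]꜀ₐₜ) = −(0.0592/3) log(0.000787/0.0258) = −(0.0592/3)(-1.516) = +0.030 V.

+0.030 V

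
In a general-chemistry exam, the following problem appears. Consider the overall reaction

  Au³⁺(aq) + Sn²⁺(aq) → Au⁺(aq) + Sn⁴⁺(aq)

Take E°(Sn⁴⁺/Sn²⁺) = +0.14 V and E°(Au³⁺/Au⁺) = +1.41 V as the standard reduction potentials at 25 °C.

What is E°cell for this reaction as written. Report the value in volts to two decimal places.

+1.27 V

The Au³⁺/Au⁺ couple has the higher reduction potential, so it is the cathode; Sn⁴⁺/Sn²⁺ is oxidised at the anode.
E°cell = E°(cathode) − E°(anode) = (+1.41) − (+0.14) = +1.27 V.
Since E°cell > 0, the reaction is spontaneous under standard conditions.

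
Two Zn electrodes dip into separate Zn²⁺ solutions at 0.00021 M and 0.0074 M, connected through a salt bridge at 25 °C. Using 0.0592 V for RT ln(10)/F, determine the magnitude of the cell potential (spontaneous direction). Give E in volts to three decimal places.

+0.046 V

For a concentration cell E°cell = 0. The 0.0074 M side is the cathode (reduction is favoured where [Zn²⁺] is higher).
With n = 2, E = −(0.0592/2) log([Zn²⁺]ₐₙ/[Zn²⁺]꜀ₐₜ) = −(0.0592/2) log(0.00021/0.0074) = −(0.0592/2)(-1.547) = +0.046 V.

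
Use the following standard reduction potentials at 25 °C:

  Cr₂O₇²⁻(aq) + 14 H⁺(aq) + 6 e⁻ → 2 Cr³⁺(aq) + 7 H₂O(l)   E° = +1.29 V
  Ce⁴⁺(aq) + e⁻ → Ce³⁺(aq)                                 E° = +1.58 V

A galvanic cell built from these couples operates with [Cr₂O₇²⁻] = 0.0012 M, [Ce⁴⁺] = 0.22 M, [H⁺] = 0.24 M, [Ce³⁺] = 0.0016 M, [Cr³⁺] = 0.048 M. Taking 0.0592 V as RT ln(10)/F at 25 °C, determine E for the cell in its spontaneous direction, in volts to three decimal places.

+0.505 V

Ce⁴⁺/Ce³⁺ is the cathode (higher E°), Cr₂O₇²⁻/Cr³⁺ the anode: E°cell = +1.58 − (+1.29) = +0.29 V, n = 6.
Overall: 6 Ce⁴⁺(aq) + 2 Cr³⁺(aq) + 7 H₂O(l) → 6 Ce³⁺(aq) + Cr₂O₇²⁻(aq) + 14 H⁺(aq)
Q = [Ce³⁺]^6·[Cr₂O₇²⁻]·[H⁺]^14 / ([Ce⁴⁺]^6·[Cr³⁺]^2); log Q = -21.790.
E = E° − (0.0592/n) log Q = +0.29 − (0.0592/6)(-21.790) = +0.505 V.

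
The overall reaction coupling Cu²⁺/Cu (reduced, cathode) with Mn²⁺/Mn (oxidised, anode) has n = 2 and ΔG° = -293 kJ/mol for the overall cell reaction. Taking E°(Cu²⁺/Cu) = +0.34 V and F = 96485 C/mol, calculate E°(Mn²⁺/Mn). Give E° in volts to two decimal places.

-1.18 V

E°cell = −ΔG°/(nF) = −(-293×10³)/((2)(96485)) = +1.518 V.
Since Cu²⁺/Cu is the cathode and Mn²⁺/Mn the anode, E°cell = E°(Cu²⁺/Cu) − E°(Mn²⁺/Mn).
So E°(Mn²⁺/Mn) = E°(Cu²⁺/Cu) − E°cell = (+0.34) − (+1.518) = -1.18 V.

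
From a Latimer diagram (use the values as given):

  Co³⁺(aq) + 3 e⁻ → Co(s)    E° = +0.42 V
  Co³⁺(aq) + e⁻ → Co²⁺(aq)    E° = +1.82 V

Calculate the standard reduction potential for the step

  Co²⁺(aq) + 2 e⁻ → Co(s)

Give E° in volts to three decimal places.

-0.280 V

Sequential free energies add, so n₃E°₃ = n₁E°₁ + n₂E°₂.
With n₃ = 3, and the known step contributing 1×(+1.82) V, the unknown satisfies 2·E° = 3×(+0.42) − 1×(+1.82) = -0.560.
E° = -0.560 / 2 = -0.280 V.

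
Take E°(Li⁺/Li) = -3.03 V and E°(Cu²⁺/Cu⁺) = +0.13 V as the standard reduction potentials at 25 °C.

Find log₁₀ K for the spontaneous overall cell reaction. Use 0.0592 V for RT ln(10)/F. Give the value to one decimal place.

53.4

Cathode: Cu²⁺/Cu⁺; anode: Li⁺/Li. E°cell = +3.16 V, n = 1.
log K = nE°cell / 0.0592 = (1)(+3.16) / 0.0592 = 53.4.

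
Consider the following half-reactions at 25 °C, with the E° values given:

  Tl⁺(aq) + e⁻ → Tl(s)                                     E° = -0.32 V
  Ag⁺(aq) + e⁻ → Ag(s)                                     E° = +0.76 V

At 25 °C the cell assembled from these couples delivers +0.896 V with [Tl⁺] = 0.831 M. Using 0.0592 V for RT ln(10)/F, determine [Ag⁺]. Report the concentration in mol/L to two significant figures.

0.00065 M

Ag⁺/Ag is the cathode, Tl⁺/Tl the anode: E°cell = +1.08 V, n = 1.
Overall reaction: Ag⁺(aq) + Tl(s) → Ag(s) + Tl⁺(aq); Q = [Tl⁺]^1/[Ag⁺]^1.
From E = E° − (0.0592/n) log Q: log Q = (E° − E)·n/0.0592 = (+1.08 − (+0.896))·1/0.0592 = 3.1081.
So 1·log[Ag⁺] = 1·log(0.831) − log Q = -0.0804 − (3.1081) = -3.1885; [Ag⁺] = 10^(-3.1885) ≈ 0.00065 M.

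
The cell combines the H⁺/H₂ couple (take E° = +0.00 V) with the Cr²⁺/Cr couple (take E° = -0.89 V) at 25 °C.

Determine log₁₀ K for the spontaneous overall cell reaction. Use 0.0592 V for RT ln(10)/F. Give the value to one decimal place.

Cathode: H⁺/H₂; anode: Cr²⁺/Cr. E°cell = +0.89 V, n = 2.
log K = nE°cell / 0.0592 = (2)(+0.89) / 0.0592 = 30.1.

30.1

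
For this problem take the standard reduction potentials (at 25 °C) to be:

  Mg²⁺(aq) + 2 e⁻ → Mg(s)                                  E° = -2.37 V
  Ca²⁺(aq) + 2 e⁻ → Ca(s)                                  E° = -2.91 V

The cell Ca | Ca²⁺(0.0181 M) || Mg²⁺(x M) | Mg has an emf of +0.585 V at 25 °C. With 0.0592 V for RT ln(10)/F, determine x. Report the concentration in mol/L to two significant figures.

0.60 M

Mg²⁺/Mg is the cathode, Ca²⁺/Ca the anode: E°cell = +0.54 V, n = 2.
Overall reaction: Mg²⁺(aq) + Ca(s) → Mg(s) + Ca²⁺(aq); Q = [Ca²⁺]^1/[Mg²⁺]^1.
From E = E° − (0.0592/n) log Q: log Q = (E° − E)·n/0.0592 = (+0.54 − (+0.585))·2/0.0592 = -1.5203.
So 1·log[Mg²⁺] = 1·log(0.0181) − log Q = -1.7423 − (-1.5203) = -0.2220; [Mg²⁺] = 10^(-0.2220) ≈ 0.60 M.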